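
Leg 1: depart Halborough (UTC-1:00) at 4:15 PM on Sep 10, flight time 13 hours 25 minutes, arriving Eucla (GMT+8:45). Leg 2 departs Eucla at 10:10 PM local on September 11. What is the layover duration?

Convert departure to UTC: 4:15 PM + 1:00 = 5:15 PM UTC on Sep 10.
Add 13 hours and 25 minutes flight time → 6:40 AM UTC (Sep 11).
Eucla is UTC+8:45, so local arrival = 6:40 AM + 8:45 = 3:25 PM on Sep 11.
Layover = 10:10 PM − 3:25 PM = 6 hours 45 minutes.

6 hours 45 minutes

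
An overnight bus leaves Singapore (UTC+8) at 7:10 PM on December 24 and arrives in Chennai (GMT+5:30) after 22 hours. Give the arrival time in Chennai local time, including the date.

Convert departure to UTC: 7:10 PM − 8:00 = 11:10 AM UTC on Dec 24.
Add 22 hours travel time → 9:10 AM UTC (Dec 25).
Chennai is UTC+5:30, so local arrival = 9:10 AM + 5:30 = 2:40 PM on Dec 25.

2:40 PM on December 25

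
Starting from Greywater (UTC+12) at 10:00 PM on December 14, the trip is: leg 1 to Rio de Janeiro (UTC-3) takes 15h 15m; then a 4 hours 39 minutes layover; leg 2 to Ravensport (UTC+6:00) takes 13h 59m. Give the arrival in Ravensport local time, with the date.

1:53 AM on December 16

Convert departure to UTC: 10:00 PM − 12:00 = 10:00 AM UTC on Dec 14.
Add 15 hours and 15 minutes leg 1 → 1:15 AM UTC (Dec 15).
Add 4 hours 39 minutes layover in Rio de Janeiro → 5:54 AM UTC.
Add 13 hours 59 minutes leg 2 → 7:53 PM UTC.
Ravensport is UTC+6:00, so local arrival = 7:53 PM + 6:00 = 1:53 AM on Dec 16.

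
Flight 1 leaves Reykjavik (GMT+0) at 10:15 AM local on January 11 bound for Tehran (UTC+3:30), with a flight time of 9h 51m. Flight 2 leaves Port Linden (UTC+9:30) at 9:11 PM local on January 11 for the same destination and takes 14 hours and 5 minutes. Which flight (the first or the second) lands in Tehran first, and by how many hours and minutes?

the first, by 5 hours 40 minutes

Flight 1 departs at 10:15 AM UTC (Jan 11).
+9 hours and 51 minutes → arrive 8:06 PM UTC on Jan 11.
Flight 2 in UTC: 9:11 PM − 9:30 = 11:41 AM on Jan 11.
+14 hours and 5 minutes → arrive 1:46 AM UTC on Jan 12.
Flight 1 lands earlier by 5 hours 40 minutes.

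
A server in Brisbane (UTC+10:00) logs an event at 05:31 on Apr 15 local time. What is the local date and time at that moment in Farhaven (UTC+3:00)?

Farhaven is 7:00 behind Brisbane.
Shift by the zone difference: 05:31 − 7:00 = 22:31 on Apr 14 in Farhaven.

22:31 on April 14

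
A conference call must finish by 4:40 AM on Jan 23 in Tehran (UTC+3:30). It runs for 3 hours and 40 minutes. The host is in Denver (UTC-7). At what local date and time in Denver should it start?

2:30 PM on January 22

Target end time in UTC: 4:40 AM − 3:30 = 1:10 AM on Jan 23.
Subtract 3 hours and 40 minutes → start 9:30 PM UTC on Jan 22.
Denver is UTC−7:00: 9:30 PM − 7:00 = 2:30 PM on Jan 22.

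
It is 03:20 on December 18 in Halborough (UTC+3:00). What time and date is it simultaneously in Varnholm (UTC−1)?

Varnholm is 4:00 behind Halborough.
Shift by the zone difference: 03:20 − 4:00 = 23:20 on Dec 17 in Varnholm.

23:20 on Dec 17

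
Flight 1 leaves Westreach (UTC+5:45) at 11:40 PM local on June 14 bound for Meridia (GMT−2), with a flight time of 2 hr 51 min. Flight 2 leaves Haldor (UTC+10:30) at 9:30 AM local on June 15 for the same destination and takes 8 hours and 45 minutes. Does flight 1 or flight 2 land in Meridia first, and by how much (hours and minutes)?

the first, by 10 hours 59 minutes

Flight 1 in UTC: 11:40 PM − 5:45 = 5:55 PM on Jun 14.
+2 hours and 51 minutes → arrive 8:46 PM UTC on Jun 14.
Flight 2 in UTC: 9:30 AM − 10:30 = 11:00 PM on Jun 14.
+8 hours 45 minutes → arrive 7:45 AM UTC on Jun 15.
Flight 1 lands earlier by 10 hours 59 minutes.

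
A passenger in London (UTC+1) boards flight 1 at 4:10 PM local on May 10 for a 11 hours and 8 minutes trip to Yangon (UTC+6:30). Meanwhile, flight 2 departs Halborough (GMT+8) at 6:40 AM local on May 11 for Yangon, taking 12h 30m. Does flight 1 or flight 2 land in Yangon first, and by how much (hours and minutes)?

Flight 1 in UTC: 4:10 PM − 1:00 = 3:10 PM on May 10.
+11 hours and 8 minutes → arrive 2:18 AM UTC on May 11.
Flight 2 in UTC: 6:40 AM − 8:00 = 10:40 PM on May 10.
+12 hours and 30 minutes → arrive 11:10 AM UTC on May 11.
Flight 1 lands earlier by 8 hours 52 minutes.

the first, by 8 hours 52 minutes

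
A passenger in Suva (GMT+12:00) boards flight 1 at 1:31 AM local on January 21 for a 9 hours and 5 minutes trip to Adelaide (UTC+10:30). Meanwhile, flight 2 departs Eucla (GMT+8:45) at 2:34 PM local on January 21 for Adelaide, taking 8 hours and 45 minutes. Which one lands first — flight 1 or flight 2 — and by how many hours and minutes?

Flight 1 in UTC: 1:31 AM − 12:00 = 1:31 PM on Jan 20.
+9 hours 5 minutes → arrive 10:36 PM UTC on Jan 20.
Flight 2 in UTC: 2:34 PM − 8:45 = 5:49 AM on Jan 21.
+8 hours 45 minutes → arrive 2:34 PM UTC on Jan 21.
Flight 1 lands earlier by 15 hours 58 minutes.

the first, by 15 hours 58 minutes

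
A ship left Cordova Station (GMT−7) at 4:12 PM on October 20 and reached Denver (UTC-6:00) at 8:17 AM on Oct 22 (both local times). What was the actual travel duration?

Departure in UTC: 4:12 PM + 7:00 = 11:12 PM on Oct 20.
Arrival in UTC: 8:17 AM + 6:00 = 2:17 PM on Oct 22.
Elapsed = 2:17 PM − 11:12 PM (+2 days) = 39 hours 5 minutes.

39 hours 5 minutes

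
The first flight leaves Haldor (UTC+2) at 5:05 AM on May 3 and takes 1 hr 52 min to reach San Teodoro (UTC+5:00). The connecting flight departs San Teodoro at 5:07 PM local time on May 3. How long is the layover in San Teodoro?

Convert departure to UTC: 5:05 AM − 2:00 = 3:05 AM UTC on May 3.
Add 1 hour 52 minutes flight time → 4:57 AM UTC.
San Teodoro is UTC+5:00, so local arrival = 4:57 AM + 5:00 = 9:57 AM on May 3.
Layover = 5:07 PM − 9:57 AM = 7 hours 10 minutes.

7 hours 10 minutes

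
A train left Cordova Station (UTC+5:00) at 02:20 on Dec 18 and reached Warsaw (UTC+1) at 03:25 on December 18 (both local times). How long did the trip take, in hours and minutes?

5 hours 5 minutes

Departure in UTC: 02:20 − 5:00 = 21:20 on Dec 17.
Arrival in UTC: 03:25 − 1:00 = 02:25 on Dec 18.
Elapsed = 02:25 − 21:20 (+1 day) = 5 hours 5 minutes.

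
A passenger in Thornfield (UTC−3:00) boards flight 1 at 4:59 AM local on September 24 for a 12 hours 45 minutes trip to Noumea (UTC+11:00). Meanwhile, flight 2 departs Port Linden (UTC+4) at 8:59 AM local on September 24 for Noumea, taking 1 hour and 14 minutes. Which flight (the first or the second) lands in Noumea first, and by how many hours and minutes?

the second, by 14 hours 31 minutes

Flight 1 in UTC: 4:59 AM + 3:00 = 7:59 AM on Sep 24.
+12 hours 45 minutes → arrive 8:44 PM UTC on Sep 24.
Flight 2 in UTC: 8:59 AM − 4:00 = 4:59 AM on Sep 24.
+1 hour 14 minutes → arrive 6:13 AM UTC on Sep 24.
Flight 2 lands earlier by 14 hours 31 minutes.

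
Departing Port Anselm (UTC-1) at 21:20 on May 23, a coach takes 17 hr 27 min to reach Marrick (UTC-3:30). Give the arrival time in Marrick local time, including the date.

12:17 on May 24

Convert departure to UTC: 21:20 + 1:00 = 22:20 UTC on May 23.
Add 17 hours and 27 minutes travel time → 15:47 UTC (May 24).
Marrick is UTC−3:30, so local arrival = 15:47 − 3:30 = 12:17 on May 24.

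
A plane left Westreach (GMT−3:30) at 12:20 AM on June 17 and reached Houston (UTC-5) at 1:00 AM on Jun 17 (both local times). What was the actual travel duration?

Houston is 1:30 behind Westreach.
Clock-face elapsed time (ignoring zones) is 40 minutes.
Actual elapsed = 40 minutes + 1:30 = 2 hours 10 minutes.

2 hours 10 minutes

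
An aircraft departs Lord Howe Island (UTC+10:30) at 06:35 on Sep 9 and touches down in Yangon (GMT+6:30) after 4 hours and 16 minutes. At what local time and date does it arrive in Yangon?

06:51 on Sep 9

Yangon is 4:00 behind Lord Howe Island.
After 4 hours and 16 minutes it is 10:51 in Lord Howe Island.
Shift by the zone difference: 10:51 − 4:00 = 06:51 on Sep 9 in Yangon.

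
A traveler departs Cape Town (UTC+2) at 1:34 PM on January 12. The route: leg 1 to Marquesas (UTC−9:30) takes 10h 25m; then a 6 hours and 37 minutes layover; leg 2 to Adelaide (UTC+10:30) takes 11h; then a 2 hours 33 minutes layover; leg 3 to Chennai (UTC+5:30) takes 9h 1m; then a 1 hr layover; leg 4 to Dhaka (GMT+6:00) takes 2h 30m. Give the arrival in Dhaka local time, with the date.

Convert departure to UTC: 1:34 PM − 2:00 = 11:34 AM UTC on Jan 12.
Add 10 hours and 25 minutes leg 1 → 9:59 PM UTC.
Add 6 hours 37 minutes layover in Marquesas → 4:36 AM UTC (Jan 13).
Add 11 hours leg 2 → 3:36 PM UTC.
Add 2 hours and 33 minutes layover in Adelaide → 6:09 PM UTC.
Add 9 hours and 1 minute leg 3 → 3:10 AM UTC (Jan 14).
Add 1 hour layover in Chennai → 4:10 AM UTC.
Add 2 hours and 30 minutes leg 4 → 6:40 AM UTC.
Dhaka is UTC+6:00, so local arrival = 6:40 AM + 6:00 = 12:40 PM on Jan 14.

12:40 PM on January 14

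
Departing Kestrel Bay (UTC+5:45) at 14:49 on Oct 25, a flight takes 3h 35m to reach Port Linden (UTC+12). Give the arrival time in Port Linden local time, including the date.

Convert departure to UTC: 14:49 − 5:45 = 09:04 UTC on Oct 25.
Add 3 hours 35 minutes travel time → 12:39 UTC.
Port Linden is UTC+12:00, so local arrival = 12:39 + 12:00 = 00:39 on Oct 26.

00:39 on October 26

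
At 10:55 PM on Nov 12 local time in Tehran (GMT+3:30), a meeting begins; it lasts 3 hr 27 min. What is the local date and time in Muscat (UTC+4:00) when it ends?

Muscat is 0:30 ahead of Tehran.
After 3 hours and 27 minutes it is 2:22 AM (Nov 13) in Tehran.
Shift by the zone difference: 2:22 AM + 0:30 = 2:52 AM on Nov 13 in Muscat.

2:52 AM on Nov 13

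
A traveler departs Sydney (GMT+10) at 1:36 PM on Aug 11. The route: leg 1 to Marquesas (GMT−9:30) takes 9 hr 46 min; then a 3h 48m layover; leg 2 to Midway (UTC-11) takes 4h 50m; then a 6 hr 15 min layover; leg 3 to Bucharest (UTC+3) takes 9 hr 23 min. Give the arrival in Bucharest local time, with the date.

4:38 PM on Aug 12

Convert departure to UTC: 1:36 PM − 10:00 = 3:36 AM UTC on Aug 11.
Add 9 hours and 46 minutes leg 1 → 1:22 PM UTC.
Add 3 hours 48 minutes layover in Marquesas → 5:10 PM UTC.
Add 4 hours 50 minutes leg 2 → 10:00 PM UTC.
Add 6 hours and 15 minutes layover in Midway → 4:15 AM UTC (Aug 12).
Add 9 hours 23 minutes leg 3 → 1:38 PM UTC.
Bucharest is UTC+3:00, so local arrival = 1:38 PM + 3:00 = 4:38 PM on Aug 12.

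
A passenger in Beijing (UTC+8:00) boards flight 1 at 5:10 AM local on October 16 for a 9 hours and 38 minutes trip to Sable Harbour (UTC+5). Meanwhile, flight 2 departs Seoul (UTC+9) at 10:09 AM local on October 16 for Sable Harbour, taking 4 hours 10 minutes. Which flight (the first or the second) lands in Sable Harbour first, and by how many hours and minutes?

Flight 1 in UTC: 5:10 AM − 8:00 = 9:10 PM on Oct 15.
+9 hours and 38 minutes → arrive 6:48 AM UTC on Oct 16.
Flight 2 in UTC: 10:09 AM − 9:00 = 1:09 AM on Oct 16.
+4 hours 10 minutes → arrive 5:19 AM UTC on Oct 16.
Flight 2 lands earlier by 1 hour 29 minutes.

the second, by 1 hour 29 minutes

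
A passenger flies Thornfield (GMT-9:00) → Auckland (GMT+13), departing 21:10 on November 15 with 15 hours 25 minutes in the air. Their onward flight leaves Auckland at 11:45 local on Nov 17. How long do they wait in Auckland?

Convert departure to UTC: 21:10 + 9:00 = 06:10 UTC on Nov 16.
Add 15 hours 25 minutes flight time → 21:35 UTC.
Auckland is UTC+13:00, so local arrival = 21:35 + 13:00 = 10:35 on Nov 17.
Layover = 11:45 − 10:35 = 1 hour 10 minutes.

1 hour 10 minutes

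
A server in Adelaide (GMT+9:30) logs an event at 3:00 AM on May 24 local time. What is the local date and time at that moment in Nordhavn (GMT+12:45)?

6:15 AM on May 24

Nordhavn is 3:15 ahead of Adelaide.
Shift by the zone difference: 3:00 AM + 3:15 = 6:15 AM on May 24 in Nordhavn.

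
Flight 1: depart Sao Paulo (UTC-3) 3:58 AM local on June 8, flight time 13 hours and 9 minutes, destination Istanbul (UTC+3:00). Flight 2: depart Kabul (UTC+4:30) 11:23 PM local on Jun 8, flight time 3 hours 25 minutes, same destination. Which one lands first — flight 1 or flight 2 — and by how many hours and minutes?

the first, by 2 hours 11 minutes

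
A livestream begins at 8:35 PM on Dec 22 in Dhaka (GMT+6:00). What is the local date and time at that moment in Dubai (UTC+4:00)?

6:35 PM on Dec 22

Dubai is 2:00 behind Dhaka.
Shift by the zone difference: 8:35 PM − 2:00 = 6:35 PM on Dec 22 in Dubai.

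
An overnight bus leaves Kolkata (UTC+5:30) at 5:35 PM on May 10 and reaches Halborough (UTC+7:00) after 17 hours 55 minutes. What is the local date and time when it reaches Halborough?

Convert departure to UTC: 5:35 PM − 5:30 = 12:05 PM UTC on May 10.
Add 17 hours and 55 minutes travel time → 6:00 AM UTC (May 11).
Halborough is UTC+7:00, so local arrival = 6:00 AM + 7:00 = 1:00 PM on May 11.

1:00 PM on May 11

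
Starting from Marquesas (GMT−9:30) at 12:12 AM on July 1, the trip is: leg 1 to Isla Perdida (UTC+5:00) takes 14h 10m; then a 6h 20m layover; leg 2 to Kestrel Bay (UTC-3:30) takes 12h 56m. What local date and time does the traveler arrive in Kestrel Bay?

3:38 PM on Jul 2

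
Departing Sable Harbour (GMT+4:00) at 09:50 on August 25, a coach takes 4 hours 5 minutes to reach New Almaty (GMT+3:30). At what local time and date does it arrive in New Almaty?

New Almaty is 0:30 behind Sable Harbour.
After 4 hours and 5 minutes it is 13:55 in Sable Harbour.
Shift by the zone difference: 13:55 − 0:30 = 13:25 on Aug 25 in New Almaty.

13:25 on August 25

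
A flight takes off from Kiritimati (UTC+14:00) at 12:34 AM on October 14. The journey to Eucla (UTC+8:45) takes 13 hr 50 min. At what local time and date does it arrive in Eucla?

9:09 AM on Oct 14

Convert departure to UTC: 12:34 AM − 14:00 = 10:34 AM UTC on Oct 13.
Add 13 hours 50 minutes travel time → 12:24 AM UTC (Oct 14).
Eucla is UTC+8:45, so local arrival = 12:24 AM + 8:45 = 9:09 AM on Oct 14.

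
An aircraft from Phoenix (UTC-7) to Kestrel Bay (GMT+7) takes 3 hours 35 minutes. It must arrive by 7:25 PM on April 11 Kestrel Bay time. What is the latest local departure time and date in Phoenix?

1:50 AM on Apr 11

Target arrival in UTC: 7:25 PM − 7:00 = 12:25 PM on Apr 11.
Subtract 3 hours 35 minutes → departure 8:50 AM UTC on Apr 11.
Phoenix is UTC−7:00: 8:50 AM − 7:00 = 1:50 AM on Apr 11.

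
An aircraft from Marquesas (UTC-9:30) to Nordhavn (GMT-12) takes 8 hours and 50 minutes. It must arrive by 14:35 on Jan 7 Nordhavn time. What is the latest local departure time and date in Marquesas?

Target arrival in UTC: 14:35 + 12:00 = 02:35 on Jan 8.
Subtract 8 hours 50 minutes → departure 17:45 UTC on Jan 7.
Marquesas is UTC−9:30: 17:45 − 9:30 = 08:15 on Jan 7.

08:15 on Jan 7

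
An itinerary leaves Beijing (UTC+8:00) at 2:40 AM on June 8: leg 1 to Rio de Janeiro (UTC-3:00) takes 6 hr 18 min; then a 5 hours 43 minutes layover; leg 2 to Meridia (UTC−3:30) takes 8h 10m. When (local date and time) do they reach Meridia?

11:21 AM on June 8

Convert departure to UTC: 2:40 AM − 8:00 = 6:40 PM UTC on Jun 7.
Add 6 hours 18 minutes leg 1 → 12:58 AM UTC (Jun 8).
Add 5 hours and 43 minutes layover in Rio de Janeiro → 6:41 AM UTC.
Add 8 hours and 10 minutes leg 2 → 2:51 PM UTC.
Meridia is UTC−3:30, so local arrival = 2:51 PM − 3:30 = 11:21 AM on Jun 8.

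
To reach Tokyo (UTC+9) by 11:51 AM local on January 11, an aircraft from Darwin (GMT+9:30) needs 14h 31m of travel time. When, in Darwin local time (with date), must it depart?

Target arrival in UTC: 11:51 AM − 9:00 = 2:51 AM on Jan 11.
Subtract 14 hours and 31 minutes → departure 12:20 PM UTC on Jan 10.
Darwin is UTC+9:30: 12:20 PM + 9:30 = 9:50 PM on Jan 10.

9:50 PM on January 10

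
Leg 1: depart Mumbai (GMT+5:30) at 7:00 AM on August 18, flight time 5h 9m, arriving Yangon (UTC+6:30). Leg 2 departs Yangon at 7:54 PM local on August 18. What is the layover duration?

6 hours 45 minutes

Convert departure to UTC: 7:00 AM − 5:30 = 1:30 AM UTC on Aug 18.
Add 5 hours 9 minutes flight time → 6:39 AM UTC.
Yangon is UTC+6:30, so local arrival = 6:39 AM + 6:30 = 1:09 PM on Aug 18.
Layover = 7:54 PM − 1:09 PM = 6 hours 45 minutes.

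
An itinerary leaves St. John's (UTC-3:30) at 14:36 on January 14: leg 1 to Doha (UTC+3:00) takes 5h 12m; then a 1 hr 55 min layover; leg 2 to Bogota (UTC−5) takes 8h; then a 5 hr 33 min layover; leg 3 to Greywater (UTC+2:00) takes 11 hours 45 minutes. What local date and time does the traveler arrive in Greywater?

04:31 on January 16

Convert departure to UTC: 14:36 + 3:30 = 18:06 UTC on Jan 14.
Add 5 hours and 12 minutes leg 1 → 23:18 UTC.
Add 1 hour 55 minutes layover in Doha → 01:13 UTC (Jan 15).
Add 8 hours leg 2 → 09:13 UTC.
Add 5 hours and 33 minutes layover in Bogota → 14:46 UTC.
Add 11 hours 45 minutes leg 3 → 02:31 UTC (Jan 16).
Greywater is UTC+2:00, so local arrival = 02:31 + 2:00 = 04:31 on Jan 16.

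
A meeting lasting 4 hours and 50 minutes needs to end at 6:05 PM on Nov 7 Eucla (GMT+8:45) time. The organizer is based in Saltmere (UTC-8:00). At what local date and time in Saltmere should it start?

Target end time in UTC: 6:05 PM − 8:45 = 9:20 AM on Nov 7.
Subtract 4 hours 50 minutes → start 4:30 AM UTC on Nov 7.
Saltmere is UTC−8:00: 4:30 AM − 8:00 = 8:30 PM on Nov 6.

8:30 PM on November 6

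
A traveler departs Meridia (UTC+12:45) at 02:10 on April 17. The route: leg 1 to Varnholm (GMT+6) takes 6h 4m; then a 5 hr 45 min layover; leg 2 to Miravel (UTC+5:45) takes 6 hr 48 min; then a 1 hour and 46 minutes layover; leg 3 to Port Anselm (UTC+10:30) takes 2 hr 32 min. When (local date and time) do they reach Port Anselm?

Convert departure to UTC: 02:10 − 12:45 = 13:25 UTC on Apr 16.
Add 6 hours 4 minutes leg 1 → 19:29 UTC.
Add 5 hours and 45 minutes layover in Varnholm → 01:14 UTC (Apr 17).
Add 6 hours 48 minutes leg 2 → 08:02 UTC.
Add 1 hour and 46 minutes layover in Miravel → 09:48 UTC.
Add 2 hours and 32 minutes leg 3 → 12:20 UTC.
Port Anselm is UTC+10:30, so local arrival = 12:20 + 10:30 = 22:50 on Apr 17.

22:50 on Apr 17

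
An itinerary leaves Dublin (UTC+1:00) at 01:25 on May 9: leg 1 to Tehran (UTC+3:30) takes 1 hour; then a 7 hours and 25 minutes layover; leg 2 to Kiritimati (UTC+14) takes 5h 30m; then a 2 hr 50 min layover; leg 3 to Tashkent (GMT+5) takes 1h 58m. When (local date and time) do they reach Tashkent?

Convert departure to UTC: 01:25 − 1:00 = 00:25 UTC on May 9.
Add 1 hour leg 1 → 01:25 UTC.
Add 7 hours and 25 minutes layover in Tehran → 08:50 UTC.
Add 5 hours 30 minutes leg 2 → 14:20 UTC.
Add 2 hours and 50 minutes layover in Kiritimati → 17:10 UTC.
Add 1 hour and 58 minutes leg 3 → 19:08 UTC.
Tashkent is UTC+5:00, so local arrival = 19:08 + 5:00 = 00:08 on May 10.

00:08 on May 10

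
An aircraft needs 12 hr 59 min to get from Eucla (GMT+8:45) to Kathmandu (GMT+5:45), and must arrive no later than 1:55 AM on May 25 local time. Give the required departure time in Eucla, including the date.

Target arrival in UTC: 1:55 AM − 5:45 = 8:10 PM on May 24.
Subtract 12 hours and 59 minutes → departure 7:11 AM UTC on May 24.
Eucla is UTC+8:45: 7:11 AM + 8:45 = 3:56 PM on May 24.

3:56 PM on May 24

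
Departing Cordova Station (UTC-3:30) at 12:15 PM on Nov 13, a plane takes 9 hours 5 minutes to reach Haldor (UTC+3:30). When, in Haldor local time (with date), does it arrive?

Convert departure to UTC: 12:15 PM + 3:30 = 3:45 PM UTC on Nov 13.
Add 9 hours and 5 minutes travel time → 12:50 AM UTC (Nov 14).
Haldor is UTC+3:30, so local arrival = 12:50 AM + 3:30 = 4:20 AM on Nov 14.

4:20 AM on November 14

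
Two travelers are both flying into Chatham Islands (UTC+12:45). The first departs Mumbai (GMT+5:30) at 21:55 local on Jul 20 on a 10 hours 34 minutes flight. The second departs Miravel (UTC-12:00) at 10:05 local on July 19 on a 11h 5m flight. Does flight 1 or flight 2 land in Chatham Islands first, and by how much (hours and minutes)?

Flight 1 in UTC: 21:55 − 5:30 = 16:25 on Jul 20.
+10 hours and 34 minutes → arrive 02:59 UTC on Jul 21.
Flight 2 in UTC: 10:05 + 12:00 = 22:05 on Jul 19.
+11 hours 5 minutes → arrive 09:10 UTC on Jul 20.
Flight 2 lands earlier by 17 hours 49 minutes.

the second, by 17 hours 49 minutes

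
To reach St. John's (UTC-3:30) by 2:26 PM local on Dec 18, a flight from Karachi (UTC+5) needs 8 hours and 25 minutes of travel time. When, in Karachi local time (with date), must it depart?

Target arrival in UTC: 2:26 PM + 3:30 = 5:56 PM on Dec 18.
Subtract 8 hours and 25 minutes → departure 9:31 AM UTC on Dec 18.
Karachi is UTC+5:00: 9:31 AM + 5:00 = 2:31 PM on Dec 18.

2:31 PM on December 18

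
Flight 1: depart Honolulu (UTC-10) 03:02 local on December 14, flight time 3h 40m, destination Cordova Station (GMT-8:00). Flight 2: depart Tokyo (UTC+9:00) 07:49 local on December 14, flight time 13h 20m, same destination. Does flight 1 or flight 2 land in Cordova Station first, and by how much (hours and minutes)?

the second, by 4 hours 33 minutes

Flight 1 in UTC: 03:02 + 10:00 = 13:02 on Dec 14.
+3 hours and 40 minutes → arrive 16:42 UTC on Dec 14.
Flight 2 in UTC: 07:49 − 9:00 = 22:49 on Dec 13.
+13 hours 20 minutes → arrive 12:09 UTC on Dec 14.
Flight 2 lands earlier by 4 hours 33 minutes.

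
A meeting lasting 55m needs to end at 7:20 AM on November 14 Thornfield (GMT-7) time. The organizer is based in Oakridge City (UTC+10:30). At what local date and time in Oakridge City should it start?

11:55 PM on November 14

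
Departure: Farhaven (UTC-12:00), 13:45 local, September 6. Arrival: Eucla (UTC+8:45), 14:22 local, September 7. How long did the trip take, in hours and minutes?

Departure in UTC: 13:45 + 12:00 = 01:45 on Sep 7.
Arrival in UTC: 14:22 − 8:45 = 05:37 on Sep 7.
Elapsed = 05:37 − 01:45 = 3 hours 52 minutes.

3 hours 52 minutes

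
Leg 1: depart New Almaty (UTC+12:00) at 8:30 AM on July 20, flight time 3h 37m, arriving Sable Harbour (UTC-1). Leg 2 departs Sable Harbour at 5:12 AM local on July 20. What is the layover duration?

6 hours 5 minutes

Convert departure to UTC: 8:30 AM − 12:00 = 8:30 PM UTC on Jul 19.
Add 3 hours 37 minutes flight time → 12:07 AM UTC (Jul 20).
Sable Harbour is UTC−1:00, so local arrival = 12:07 AM − 1:00 = 11:07 PM on Jul 19.
Layover = 5:12 AM − 11:07 PM (+1 day) = 6 hours 5 minutes.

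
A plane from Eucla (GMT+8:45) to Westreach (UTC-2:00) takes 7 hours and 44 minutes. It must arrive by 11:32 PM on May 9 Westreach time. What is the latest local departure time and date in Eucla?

Target arrival in UTC: 11:32 PM + 2:00 = 1:32 AM on May 10.
Subtract 7 hours and 44 minutes → departure 5:48 PM UTC on May 9.
Eucla is UTC+8:45: 5:48 PM + 8:45 = 2:33 AM on May 10.

2:33 AM on May 10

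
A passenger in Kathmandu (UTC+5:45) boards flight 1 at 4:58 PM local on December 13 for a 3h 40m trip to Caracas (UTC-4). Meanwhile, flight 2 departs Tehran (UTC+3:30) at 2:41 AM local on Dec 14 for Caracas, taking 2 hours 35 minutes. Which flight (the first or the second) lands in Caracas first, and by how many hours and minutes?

the first, by 10 hours 53 minutes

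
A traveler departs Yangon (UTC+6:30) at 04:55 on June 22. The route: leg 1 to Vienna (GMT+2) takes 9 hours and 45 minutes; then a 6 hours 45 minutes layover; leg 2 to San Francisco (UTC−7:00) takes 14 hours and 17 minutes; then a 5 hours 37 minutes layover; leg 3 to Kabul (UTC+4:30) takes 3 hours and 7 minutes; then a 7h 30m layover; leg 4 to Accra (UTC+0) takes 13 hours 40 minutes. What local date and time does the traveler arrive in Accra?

Convert departure to UTC: 04:55 − 6:30 = 22:25 UTC on Jun 21.
Add 9 hours 45 minutes leg 1 → 08:10 UTC (Jun 22).
Add 6 hours 45 minutes layover in Vienna → 14:55 UTC.
Add 14 hours 17 minutes leg 2 → 05:12 UTC (Jun 23).
Add 5 hours and 37 minutes layover in San Francisco → 10:49 UTC.
Add 3 hours and 7 minutes leg 3 → 13:56 UTC.
Add 7 hours and 30 minutes layover in Kabul → 21:26 UTC.
Add 13 hours and 40 minutes leg 4 → 11:06 UTC (Jun 24).
Accra is UTC+0, so local arrival is the same: 11:06 on Jun 24.

11:06 on June 24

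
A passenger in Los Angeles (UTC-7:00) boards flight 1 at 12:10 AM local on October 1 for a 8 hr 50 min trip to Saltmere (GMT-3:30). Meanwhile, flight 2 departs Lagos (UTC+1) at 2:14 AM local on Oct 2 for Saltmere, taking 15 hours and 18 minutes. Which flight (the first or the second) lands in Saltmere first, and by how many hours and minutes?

the first, by 24 hours 32 minutes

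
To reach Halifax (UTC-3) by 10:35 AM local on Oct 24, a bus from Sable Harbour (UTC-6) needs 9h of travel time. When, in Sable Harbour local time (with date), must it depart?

10:35 PM on October 23

Target arrival in UTC: 10:35 AM + 3:00 = 1:35 PM on Oct 24.
Subtract 9 hours → departure 4:35 AM UTC on Oct 24.
Sable Harbour is UTC−6:00: 4:35 AM − 6:00 = 10:35 PM on Oct 23.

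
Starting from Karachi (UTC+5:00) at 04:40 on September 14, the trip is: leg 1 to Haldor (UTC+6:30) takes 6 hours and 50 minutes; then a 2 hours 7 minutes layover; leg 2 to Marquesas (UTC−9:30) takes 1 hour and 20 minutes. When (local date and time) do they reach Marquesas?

Convert departure to UTC: 04:40 − 5:00 = 23:40 UTC on Sep 13.
Add 6 hours 50 minutes leg 1 → 06:30 UTC (Sep 14).
Add 2 hours and 7 minutes layover in Haldor → 08:37 UTC.
Add 1 hour 20 minutes leg 2 → 09:57 UTC.
Marquesas is UTC−9:30, so local arrival = 09:57 − 9:30 = 00:27 on Sep 14.

00:27 on September 14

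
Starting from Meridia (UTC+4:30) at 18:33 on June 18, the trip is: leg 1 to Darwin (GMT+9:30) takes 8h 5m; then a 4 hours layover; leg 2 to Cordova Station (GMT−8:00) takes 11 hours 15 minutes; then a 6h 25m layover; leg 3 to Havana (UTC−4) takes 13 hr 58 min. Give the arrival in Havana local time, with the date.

05:46 on Jun 20

Convert departure to UTC: 18:33 − 4:30 = 14:03 UTC on Jun 18.
Add 8 hours and 5 minutes leg 1 → 22:08 UTC.
Add 4 hours layover in Darwin → 02:08 UTC (Jun 19).
Add 11 hours 15 minutes leg 2 → 13:23 UTC.
Add 6 hours and 25 minutes layover in Cordova Station → 19:48 UTC.
Add 13 hours 58 minutes leg 3 → 09:46 UTC (Jun 20).
Havana is UTC−4:00, so local arrival = 09:46 − 4:00 = 05:46 on Jun 20.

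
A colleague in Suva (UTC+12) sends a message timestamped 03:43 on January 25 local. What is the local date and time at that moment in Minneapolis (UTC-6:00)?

09:43 on Jan 24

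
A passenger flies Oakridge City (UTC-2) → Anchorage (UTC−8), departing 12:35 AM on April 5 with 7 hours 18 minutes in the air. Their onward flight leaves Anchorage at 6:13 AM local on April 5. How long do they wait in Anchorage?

4 hours 20 minutes

Convert departure to UTC: 12:35 AM + 2:00 = 2:35 AM UTC on Apr 5.
Add 7 hours and 18 minutes flight time → 9:53 AM UTC.
Anchorage is UTC−8:00, so local arrival = 9:53 AM − 8:00 = 1:53 AM on Apr 5.
Layover = 6:13 AM − 1:53 AM = 4 hours 20 minutes.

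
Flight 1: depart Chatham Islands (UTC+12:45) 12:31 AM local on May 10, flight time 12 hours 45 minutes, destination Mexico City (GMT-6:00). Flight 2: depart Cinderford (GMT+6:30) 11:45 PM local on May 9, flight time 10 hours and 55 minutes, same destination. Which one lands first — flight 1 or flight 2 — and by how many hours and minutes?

the first, by 3 hours 39 minutes

Flight 1 in UTC: 12:31 AM − 12:45 = 11:46 AM on May 9.
+12 hours and 45 minutes → arrive 12:31 AM UTC on May 10.
Flight 2 in UTC: 11:45 PM − 6:30 = 5:15 PM on May 9.
+10 hours 55 minutes → arrive 4:10 AM UTC on May 10.
Flight 1 lands earlier by 3 hours 39 minutes.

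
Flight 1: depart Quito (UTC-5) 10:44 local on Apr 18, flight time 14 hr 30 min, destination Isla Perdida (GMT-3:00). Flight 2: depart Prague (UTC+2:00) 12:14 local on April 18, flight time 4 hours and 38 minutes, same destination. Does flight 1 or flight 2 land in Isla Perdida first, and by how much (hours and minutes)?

the second, by 15 hours 22 minutes

Flight 1 in UTC: 10:44 + 5:00 = 15:44 on Apr 18.
+14 hours and 30 minutes → arrive 06:14 UTC on Apr 19.
Flight 2 in UTC: 12:14 − 2:00 = 10:14 on Apr 18.
+4 hours and 38 minutes → arrive 14:52 UTC on Apr 18.
Flight 2 lands earlier by 15 hours 22 minutes.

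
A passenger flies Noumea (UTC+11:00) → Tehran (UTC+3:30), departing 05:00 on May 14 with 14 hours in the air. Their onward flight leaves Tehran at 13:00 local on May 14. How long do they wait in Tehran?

1 hour 30 minutes

Convert departure to UTC: 05:00 − 11:00 = 18:00 UTC on May 13.
Add 14 hours flight time → 08:00 UTC (May 14).
Tehran is UTC+3:30, so local arrival = 08:00 + 3:30 = 11:30 on May 14.
Layover = 13:00 − 11:30 = 1 hour 30 minutes.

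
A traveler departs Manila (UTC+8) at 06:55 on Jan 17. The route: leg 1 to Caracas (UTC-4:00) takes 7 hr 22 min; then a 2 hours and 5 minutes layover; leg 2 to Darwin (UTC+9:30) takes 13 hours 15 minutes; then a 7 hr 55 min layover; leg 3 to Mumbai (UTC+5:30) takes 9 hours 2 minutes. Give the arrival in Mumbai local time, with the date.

20:04 on January 18

Convert departure to UTC: 06:55 − 8:00 = 22:55 UTC on Jan 16.
Add 7 hours 22 minutes leg 1 → 06:17 UTC (Jan 17).
Add 2 hours and 5 minutes layover in Caracas → 08:22 UTC.
Add 13 hours 15 minutes leg 2 → 21:37 UTC.
Add 7 hours and 55 minutes layover in Darwin → 05:32 UTC (Jan 18).
Add 9 hours and 2 minutes leg 3 → 14:34 UTC.
Mumbai is UTC+5:30, so local arrival = 14:34 + 5:30 = 20:04 on Jan 18.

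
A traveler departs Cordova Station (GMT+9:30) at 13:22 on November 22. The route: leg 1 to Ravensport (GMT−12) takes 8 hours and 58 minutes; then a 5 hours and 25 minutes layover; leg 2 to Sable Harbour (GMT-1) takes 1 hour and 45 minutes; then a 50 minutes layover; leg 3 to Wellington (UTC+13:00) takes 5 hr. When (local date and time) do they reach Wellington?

Convert departure to UTC: 13:22 − 9:30 = 03:52 UTC on Nov 22.
Add 8 hours and 58 minutes leg 1 → 12:50 UTC.
Add 5 hours 25 minutes layover in Ravensport → 18:15 UTC.
Add 1 hour 45 minutes leg 2 → 20:00 UTC.
Add 50 minutes layover in Sable Harbour → 20:50 UTC.
Add 5 hours leg 3 → 01:50 UTC (Nov 23).
Wellington is UTC+13:00, so local arrival = 01:50 + 13:00 = 14:50 on Nov 23.

14:50 on November 23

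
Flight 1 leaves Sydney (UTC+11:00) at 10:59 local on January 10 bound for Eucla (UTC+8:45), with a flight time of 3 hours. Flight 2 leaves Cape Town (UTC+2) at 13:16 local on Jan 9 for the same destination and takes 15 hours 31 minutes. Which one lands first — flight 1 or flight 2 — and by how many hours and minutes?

the second, by 12 minutes

Flight 1 in UTC: 10:59 − 11:00 = 23:59 on Jan 9.
+3 hours → arrive 02:59 UTC on Jan 10.
Flight 2 in UTC: 13:16 − 2:00 = 11:16 on Jan 9.
+15 hours 31 minutes → arrive 02:47 UTC on Jan 10.
Flight 2 lands earlier by 12 minutes.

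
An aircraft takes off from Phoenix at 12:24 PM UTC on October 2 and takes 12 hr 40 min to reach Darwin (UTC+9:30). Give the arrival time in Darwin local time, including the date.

Departure is given in UTC: 12:24 PM on Oct 2.
Add 12 hours 40 minutes → 1:04 AM UTC (Oct 3).
Darwin is UTC+9:30: 1:04 AM + 9:30 = 10:34 AM on Oct 3.

10:34 AM on Oct 3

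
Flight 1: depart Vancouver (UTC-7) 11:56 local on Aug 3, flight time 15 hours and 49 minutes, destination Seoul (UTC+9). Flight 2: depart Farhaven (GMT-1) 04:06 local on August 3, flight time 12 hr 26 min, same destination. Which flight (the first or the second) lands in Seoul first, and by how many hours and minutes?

the second, by 17 hours 13 minutes

Flight 1 in UTC: 11:56 + 7:00 = 18:56 on Aug 3.
+15 hours 49 minutes → arrive 10:45 UTC on Aug 4.
Flight 2 in UTC: 04:06 + 1:00 = 05:06 on Aug 3.
+12 hours and 26 minutes → arrive 17:32 UTC on Aug 3.
Flight 2 lands earlier by 17 hours 13 minutes.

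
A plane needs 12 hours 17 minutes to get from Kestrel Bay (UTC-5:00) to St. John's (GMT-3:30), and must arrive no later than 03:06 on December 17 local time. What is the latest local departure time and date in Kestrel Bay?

Target arrival in UTC: 03:06 + 3:30 = 06:36 on Dec 17.
Subtract 12 hours 17 minutes → departure 18:19 UTC on Dec 16.
Kestrel Bay is UTC−5:00: 18:19 − 5:00 = 13:19 on Dec 16.

13:19 on Dec 16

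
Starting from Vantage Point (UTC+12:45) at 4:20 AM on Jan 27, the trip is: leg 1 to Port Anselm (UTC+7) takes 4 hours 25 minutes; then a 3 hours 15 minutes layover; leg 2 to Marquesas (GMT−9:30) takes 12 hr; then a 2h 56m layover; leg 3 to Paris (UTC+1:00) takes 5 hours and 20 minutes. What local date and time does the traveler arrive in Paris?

Convert departure to UTC: 4:20 AM − 12:45 = 3:35 PM UTC on Jan 26.
Add 4 hours 25 minutes leg 1 → 8:00 PM UTC.
Add 3 hours 15 minutes layover in Port Anselm → 11:15 PM UTC.
Add 12 hours leg 2 → 11:15 AM UTC (Jan 27).
Add 2 hours and 56 minutes layover in Marquesas → 2:11 PM UTC.
Add 5 hours and 20 minutes leg 3 → 7:31 PM UTC.
Paris is UTC+1:00, so local arrival = 7:31 PM + 1:00 = 8:31 PM on Jan 27.

8:31 PM on January 27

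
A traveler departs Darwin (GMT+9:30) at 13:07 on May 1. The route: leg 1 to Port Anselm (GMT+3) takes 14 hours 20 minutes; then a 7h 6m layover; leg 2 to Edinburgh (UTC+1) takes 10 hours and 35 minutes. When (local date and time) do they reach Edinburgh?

Convert departure to UTC: 13:07 − 9:30 = 03:37 UTC on May 1.
Add 14 hours and 20 minutes leg 1 → 17:57 UTC.
Add 7 hours and 6 minutes layover in Port Anselm → 01:03 UTC (May 2).
Add 10 hours and 35 minutes leg 2 → 11:38 UTC.
Edinburgh is UTC+1:00, so local arrival = 11:38 + 1:00 = 12:38 on May 2.

12:38 on May 2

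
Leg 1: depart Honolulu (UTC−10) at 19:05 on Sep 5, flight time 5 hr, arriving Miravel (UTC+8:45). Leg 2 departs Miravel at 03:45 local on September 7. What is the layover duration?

Convert departure to UTC: 19:05 + 10:00 = 05:05 UTC on Sep 6.
Add 5 hours flight time → 10:05 UTC.
Miravel is UTC+8:45, so local arrival = 10:05 + 8:45 = 18:50 on Sep 6.
Layover = 03:45 − 18:50 (+1 day) = 8 hours 55 minutes.

8 hours 55 minutes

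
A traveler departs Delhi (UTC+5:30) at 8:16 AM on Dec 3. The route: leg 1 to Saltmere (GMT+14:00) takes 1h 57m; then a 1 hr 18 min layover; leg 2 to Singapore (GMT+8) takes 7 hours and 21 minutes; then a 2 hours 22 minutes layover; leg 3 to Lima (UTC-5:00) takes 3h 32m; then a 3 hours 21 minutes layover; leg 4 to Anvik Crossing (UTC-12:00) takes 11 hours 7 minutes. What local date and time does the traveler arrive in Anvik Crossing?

9:44 PM on Dec 3

Convert departure to UTC: 8:16 AM − 5:30 = 2:46 AM UTC on Dec 3.
Add 1 hour and 57 minutes leg 1 → 4:43 AM UTC.
Add 1 hour and 18 minutes layover in Saltmere → 6:01 AM UTC.
Add 7 hours 21 minutes leg 2 → 1:22 PM UTC.
Add 2 hours 22 minutes layover in Singapore → 3:44 PM UTC.
Add 3 hours 32 minutes leg 3 → 7:16 PM UTC.
Add 3 hours and 21 minutes layover in Lima → 10:37 PM UTC.
Add 11 hours and 7 minutes leg 4 → 9:44 AM UTC (Dec 4).
Anvik Crossing is UTC−12:00, so local arrival = 9:44 AM − 12:00 = 9:44 PM on Dec 3.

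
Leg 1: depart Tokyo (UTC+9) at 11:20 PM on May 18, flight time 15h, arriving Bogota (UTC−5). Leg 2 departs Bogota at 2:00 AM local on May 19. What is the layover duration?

Convert departure to UTC: 11:20 PM − 9:00 = 2:20 PM UTC on May 18.
Add 15 hours flight time → 5:20 AM UTC (May 19).
Bogota is UTC−5:00, so local arrival = 5:20 AM − 5:00 = 12:20 AM on May 19.
Layover = 2:00 AM − 12:20 AM = 1 hour 40 minutes.

1 hour 40 minutes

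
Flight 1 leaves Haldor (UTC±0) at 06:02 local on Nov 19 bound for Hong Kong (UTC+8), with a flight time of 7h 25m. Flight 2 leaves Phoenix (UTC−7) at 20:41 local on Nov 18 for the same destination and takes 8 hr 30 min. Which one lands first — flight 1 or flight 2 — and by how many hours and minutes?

Flight 1 departs at 06:02 UTC (Nov 19).
+7 hours and 25 minutes → arrive 13:27 UTC on Nov 19.
Flight 2 in UTC: 20:41 + 7:00 = 03:41 on Nov 19.
+8 hours 30 minutes → arrive 12:11 UTC on Nov 19.
Flight 2 lands earlier by 1 hour 16 minutes.

the second, by 1 hour 16 minutes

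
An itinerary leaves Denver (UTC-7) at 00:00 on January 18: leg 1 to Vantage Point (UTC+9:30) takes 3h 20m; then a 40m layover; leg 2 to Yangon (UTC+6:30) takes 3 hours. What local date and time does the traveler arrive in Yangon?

Convert departure to UTC: 00:00 + 7:00 = 07:00 UTC on Jan 18.
Add 3 hours 20 minutes leg 1 → 10:20 UTC.
Add 40 minutes layover in Vantage Point → 11:00 UTC.
Add 3 hours leg 2 → 14:00 UTC.
Yangon is UTC+6:30, so local arrival = 14:00 + 6:30 = 20:30 on Jan 18.

20:30 on January 18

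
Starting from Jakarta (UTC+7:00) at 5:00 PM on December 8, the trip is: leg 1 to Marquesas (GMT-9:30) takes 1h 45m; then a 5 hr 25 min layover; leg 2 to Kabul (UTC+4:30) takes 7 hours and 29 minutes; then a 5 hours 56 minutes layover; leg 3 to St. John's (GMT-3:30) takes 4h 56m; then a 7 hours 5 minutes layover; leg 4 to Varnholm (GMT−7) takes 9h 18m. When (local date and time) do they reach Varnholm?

Convert departure to UTC: 5:00 PM − 7:00 = 10:00 AM UTC on Dec 8.
Add 1 hour 45 minutes leg 1 → 11:45 AM UTC.
Add 5 hours and 25 minutes layover in Marquesas → 5:10 PM UTC.
Add 7 hours and 29 minutes leg 2 → 12:39 AM UTC (Dec 9).
Add 5 hours 56 minutes layover in Kabul → 6:35 AM UTC.
Add 4 hours and 56 minutes leg 3 → 11:31 AM UTC.
Add 7 hours 5 minutes layover in St. John's → 6:36 PM UTC.
Add 9 hours and 18 minutes leg 4 → 3:54 AM UTC (Dec 10).
Varnholm is UTC−7:00, so local arrival = 3:54 AM − 7:00 = 8:54 PM on Dec 9.

8:54 PM on Dec 9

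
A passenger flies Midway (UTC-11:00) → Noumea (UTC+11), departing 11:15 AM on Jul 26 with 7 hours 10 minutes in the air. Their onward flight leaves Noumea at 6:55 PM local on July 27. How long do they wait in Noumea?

2 hours 30 minutes

Convert departure to UTC: 11:15 AM + 11:00 = 10:15 PM UTC on Jul 26.
Add 7 hours 10 minutes flight time → 5:25 AM UTC (Jul 27).
Noumea is UTC+11:00, so local arrival = 5:25 AM + 11:00 = 4:25 PM on Jul 27.
Layover = 6:55 PM − 4:25 PM = 2 hours 30 minutes.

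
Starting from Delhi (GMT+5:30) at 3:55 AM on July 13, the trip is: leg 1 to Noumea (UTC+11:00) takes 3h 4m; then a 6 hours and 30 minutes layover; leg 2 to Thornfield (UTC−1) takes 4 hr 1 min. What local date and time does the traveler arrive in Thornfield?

Convert departure to UTC: 3:55 AM − 5:30 = 10:25 PM UTC on Jul 12.
Add 3 hours and 4 minutes leg 1 → 1:29 AM UTC (Jul 13).
Add 6 hours 30 minutes layover in Noumea → 7:59 AM UTC.
Add 4 hours 1 minute leg 2 → 12:00 PM UTC.
Thornfield is UTC−1:00, so local arrival = 12:00 PM − 1:00 = 11:00 AM on Jul 13.

11:00 AM on Jul 13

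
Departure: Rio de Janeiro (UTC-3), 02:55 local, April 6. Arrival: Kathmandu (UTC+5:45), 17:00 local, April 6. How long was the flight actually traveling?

5 hours 20 minutes

Kathmandu is 8:45 ahead of Rio de Janeiro.
Clock-face elapsed time (ignoring zones) is 14 hours 5 minutes.
Actual elapsed = 14 hours 5 minutes − 8:45 = 5 hours 20 minutes.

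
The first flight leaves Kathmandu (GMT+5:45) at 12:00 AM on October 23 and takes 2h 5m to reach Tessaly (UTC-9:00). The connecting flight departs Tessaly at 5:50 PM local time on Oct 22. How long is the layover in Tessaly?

6 hours 30 minutes

Convert departure to UTC: 12:00 AM − 5:45 = 6:15 PM UTC on Oct 22.
Add 2 hours 5 minutes flight time → 8:20 PM UTC.
Tessaly is UTC−9:00, so local arrival = 8:20 PM − 9:00 = 11:20 AM on Oct 22.
Layover = 5:50 PM − 11:20 AM = 6 hours 30 minutes.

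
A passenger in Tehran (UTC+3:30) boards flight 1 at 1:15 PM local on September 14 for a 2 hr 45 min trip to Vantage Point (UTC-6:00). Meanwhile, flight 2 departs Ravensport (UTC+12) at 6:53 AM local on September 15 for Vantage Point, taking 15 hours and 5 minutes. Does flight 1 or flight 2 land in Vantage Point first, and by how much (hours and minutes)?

Flight 1 in UTC: 1:15 PM − 3:30 = 9:45 AM on Sep 14.
+2 hours and 45 minutes → arrive 12:30 PM UTC on Sep 14.
Flight 2 in UTC: 6:53 AM − 12:00 = 6:53 PM on Sep 14.
+15 hours and 5 minutes → arrive 9:58 AM UTC on Sep 15.
Flight 1 lands earlier by 21 hours 28 minutes.

the first, by 21 hours 28 minutes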